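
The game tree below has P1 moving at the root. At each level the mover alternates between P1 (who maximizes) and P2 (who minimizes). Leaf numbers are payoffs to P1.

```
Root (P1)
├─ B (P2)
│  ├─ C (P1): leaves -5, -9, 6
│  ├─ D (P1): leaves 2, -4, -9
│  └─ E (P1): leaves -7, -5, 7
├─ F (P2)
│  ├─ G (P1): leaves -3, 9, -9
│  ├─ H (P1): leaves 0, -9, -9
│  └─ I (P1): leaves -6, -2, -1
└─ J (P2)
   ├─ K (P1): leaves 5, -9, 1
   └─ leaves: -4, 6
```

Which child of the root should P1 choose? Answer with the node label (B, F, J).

B

C (P1): max(-5, -9, 6) = 6
D (P1): max(2, -4, -9) = 2
E (P1): max(-7, -5, 7) = 7
B (P2): min(6, 2, 7) = 2
G (P1): max(-3, 9, -9) = 9
H (P1): max(0, -9, -9) = 0
I (P1): max(-6, -2, -1) = -1
F (P2): min(9, 0, -1) = -1
K (P1): max(5, -9, 1) = 5
J (P2): min(5, -4, 6) = -4
Root (P1): max(2, -1, -4) = 2
P1 picks the child with the highest value: B (value 2).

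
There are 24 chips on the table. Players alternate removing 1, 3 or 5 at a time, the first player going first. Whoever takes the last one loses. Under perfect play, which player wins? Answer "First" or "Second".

Compute winning (W) and losing (L) positions by backward induction:
i:   0  1  2  3  4  5  6  7  8  9 10 11 12 13 14 15 16 17 18 19 20 21 22 23 24
     W  L  W  L  W  L  W  L  W  L  W  L  W  L  W  L  W  L  W  L  W  L  W  L  W
Position 24 is W, so the first player wins.

First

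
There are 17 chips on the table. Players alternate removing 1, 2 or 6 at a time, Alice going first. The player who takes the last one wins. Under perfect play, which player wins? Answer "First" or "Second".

i:   0  1  2  3  4  5  6  7  8  9 10 11 12 13 14 15 16 17
     L  W  W  L  W  W  W  L  W  W  L  W  W  W  L  W  W  L
Position 17 is L, so the second player wins.

Second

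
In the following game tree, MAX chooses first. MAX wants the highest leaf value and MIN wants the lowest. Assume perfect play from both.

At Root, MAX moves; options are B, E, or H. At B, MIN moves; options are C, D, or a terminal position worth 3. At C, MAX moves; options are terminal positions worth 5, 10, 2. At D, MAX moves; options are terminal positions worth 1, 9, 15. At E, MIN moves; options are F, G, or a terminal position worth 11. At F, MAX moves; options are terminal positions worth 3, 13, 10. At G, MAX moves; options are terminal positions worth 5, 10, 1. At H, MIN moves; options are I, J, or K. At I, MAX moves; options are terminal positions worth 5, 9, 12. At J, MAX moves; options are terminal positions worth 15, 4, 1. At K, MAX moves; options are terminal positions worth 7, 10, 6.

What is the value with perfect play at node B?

C: max(5, 10, 2) = 10
D: max(1, 9, 15) = 15
B: min(10, 15, 3) = 3

3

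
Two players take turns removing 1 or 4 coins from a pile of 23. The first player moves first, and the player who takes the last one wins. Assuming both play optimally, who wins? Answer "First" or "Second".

First

Compute winning (W) and losing (L) positions by backward induction:
i:   0  1  2  3  4  5  6  7  8  9 10 11 12 13 14 15 16 17 18 19 20 21 22 23
     L  W  L  W  W  L  W  L  W  W  L  W  L  W  W  L  W  L  W  W  L  W  L  W
Position 23 is W, so the first player wins.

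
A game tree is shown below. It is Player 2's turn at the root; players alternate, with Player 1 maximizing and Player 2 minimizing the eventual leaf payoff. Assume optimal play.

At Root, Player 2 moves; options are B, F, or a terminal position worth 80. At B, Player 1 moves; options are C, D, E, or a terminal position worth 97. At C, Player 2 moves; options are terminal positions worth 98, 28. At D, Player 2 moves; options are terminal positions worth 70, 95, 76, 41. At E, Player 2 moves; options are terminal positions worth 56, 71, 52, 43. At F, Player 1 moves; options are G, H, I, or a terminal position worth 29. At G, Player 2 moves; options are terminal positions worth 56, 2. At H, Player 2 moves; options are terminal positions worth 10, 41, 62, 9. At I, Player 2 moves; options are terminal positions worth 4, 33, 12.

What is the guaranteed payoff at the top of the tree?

C (Player 2): min(98, 28) = 28
D (Player 2): min(70, 95, 76, 41) = 41
E (Player 2): min(56, 71, 52, 43) = 43
B (Player 1): max(28, 41, 43, 97) = 97
G (Player 2): min(56, 2) = 2
H (Player 2): min(10, 41, 62, 9) = 9
I (Player 2): min(4, 33, 12) = 4
F (Player 1): max(2, 9, 4, 29) = 29
Root (Player 2): min(97, 29, 80) = 29

29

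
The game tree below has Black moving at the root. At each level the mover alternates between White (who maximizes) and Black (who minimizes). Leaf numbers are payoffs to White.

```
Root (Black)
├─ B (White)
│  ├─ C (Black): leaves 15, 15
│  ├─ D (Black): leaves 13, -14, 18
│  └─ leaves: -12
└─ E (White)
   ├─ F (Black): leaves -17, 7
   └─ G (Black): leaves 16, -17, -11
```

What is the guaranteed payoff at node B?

C: min(15, 15) = 15
D: min(13, -14, 18) = -14
B: max(15, -14, -12) = 15

15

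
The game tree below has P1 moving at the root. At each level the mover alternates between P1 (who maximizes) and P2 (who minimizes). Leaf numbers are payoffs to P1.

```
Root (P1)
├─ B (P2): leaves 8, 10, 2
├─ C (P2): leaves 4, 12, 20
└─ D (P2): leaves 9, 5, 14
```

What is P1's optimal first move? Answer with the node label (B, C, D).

B (P2): min(8, 10, 2) = 2
C (P2): min(4, 12, 20) = 4
D (P2): min(9, 5, 14) = 5
Root (P1): max(2, 4, 5) = 5
P1 picks the child with the highest value: D (value 5).

D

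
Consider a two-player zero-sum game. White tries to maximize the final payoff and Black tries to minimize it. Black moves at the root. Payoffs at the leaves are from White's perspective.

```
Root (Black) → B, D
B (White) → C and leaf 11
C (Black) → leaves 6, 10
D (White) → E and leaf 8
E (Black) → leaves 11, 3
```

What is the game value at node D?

8

E: min(11, 3) = 3
D: max(3, 8) = 8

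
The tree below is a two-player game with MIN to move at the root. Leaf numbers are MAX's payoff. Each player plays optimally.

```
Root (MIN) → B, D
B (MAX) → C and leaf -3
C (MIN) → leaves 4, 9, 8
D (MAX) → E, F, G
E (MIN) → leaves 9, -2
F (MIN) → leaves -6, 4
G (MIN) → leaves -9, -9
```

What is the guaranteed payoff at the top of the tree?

C (MIN): min(4, 9, 8) = 4
B (MAX): max(4, -3) = 4
E (MIN): min(9, -2) = -2
F (MIN): min(-6, 4) = -6
G (MIN): min(-9, -9) = -9
D (MAX): max(-2, -6, -9) = -2
Root (MIN): min(4, -2) = -2

-2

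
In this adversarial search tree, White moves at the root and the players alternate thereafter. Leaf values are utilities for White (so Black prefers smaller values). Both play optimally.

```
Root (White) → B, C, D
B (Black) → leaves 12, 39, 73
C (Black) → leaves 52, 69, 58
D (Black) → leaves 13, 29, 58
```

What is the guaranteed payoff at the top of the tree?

52

B (Black): min(12, 39, 73) = 12
C (Black): min(52, 69, 58) = 52
D (Black): min(13, 29, 58) = 13
Root (White): max(12, 52, 13) = 52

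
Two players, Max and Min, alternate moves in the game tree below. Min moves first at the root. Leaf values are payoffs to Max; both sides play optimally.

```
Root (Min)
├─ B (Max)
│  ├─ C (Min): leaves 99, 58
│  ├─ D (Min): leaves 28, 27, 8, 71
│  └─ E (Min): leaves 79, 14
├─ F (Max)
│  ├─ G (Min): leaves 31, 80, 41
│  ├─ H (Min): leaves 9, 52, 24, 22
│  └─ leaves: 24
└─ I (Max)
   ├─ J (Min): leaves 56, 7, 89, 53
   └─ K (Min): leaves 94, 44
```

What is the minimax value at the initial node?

C (Min): min(99, 58) = 58
D (Min): min(28, 27, 8, 71) = 8
E (Min): min(79, 14) = 14
B (Max): max(58, 8, 14) = 58
G (Min): min(31, 80, 41) = 31
H (Min): min(9, 52, 24, 22) = 9
F (Max): max(31, 9, 24) = 31
J (Min): min(56, 7, 89, 53) = 7
K (Min): min(94, 44) = 44
I (Max): max(7, 44) = 44
Root (Min): min(58, 31, 44) = 31

31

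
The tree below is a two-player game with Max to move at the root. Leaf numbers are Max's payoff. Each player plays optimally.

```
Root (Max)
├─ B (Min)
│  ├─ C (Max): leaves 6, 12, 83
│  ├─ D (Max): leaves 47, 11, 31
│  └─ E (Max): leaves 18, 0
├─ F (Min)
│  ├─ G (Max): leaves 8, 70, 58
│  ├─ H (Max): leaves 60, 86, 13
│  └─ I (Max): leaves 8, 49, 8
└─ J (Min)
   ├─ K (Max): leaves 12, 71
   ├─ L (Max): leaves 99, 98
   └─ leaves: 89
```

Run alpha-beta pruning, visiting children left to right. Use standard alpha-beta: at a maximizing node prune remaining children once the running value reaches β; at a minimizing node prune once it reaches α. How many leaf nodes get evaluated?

20

C [α=-∞,β=+∞]: v=83
D [α=-∞,β=83]: v=47
E [α=-∞,β=47]: v=18
B [α=-∞,β=+∞]: v=18
G [α=18,β=+∞]: v=70
H [α=18,β=70]: v=86 after child 2 ≥ β → β-cutoff, skip 1
I [α=18,β=70]: v=49
F [α=18,β=+∞]: v=49
K [α=49,β=+∞]: v=71
L [α=49,β=71]: v=99 after child 1 ≥ β → β-cutoff, skip 1
J [α=49,β=+∞]: v=71
Root [α=-∞,β=+∞]: v=71
Leaves evaluated: 20 of 22.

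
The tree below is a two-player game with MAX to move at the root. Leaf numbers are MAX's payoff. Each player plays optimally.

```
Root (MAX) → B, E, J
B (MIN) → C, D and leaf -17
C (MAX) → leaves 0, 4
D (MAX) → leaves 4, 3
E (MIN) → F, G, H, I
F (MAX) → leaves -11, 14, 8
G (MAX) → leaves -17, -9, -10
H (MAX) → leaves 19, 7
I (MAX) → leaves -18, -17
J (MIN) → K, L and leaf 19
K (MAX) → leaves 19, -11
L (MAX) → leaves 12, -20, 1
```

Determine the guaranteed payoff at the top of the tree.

C (MAX): max(0, 4) = 4
D (MAX): max(4, 3) = 4
B (MIN): min(4, 4, -17) = -17
F (MAX): max(-11, 14, 8) = 14
G (MAX): max(-17, -9, -10) = -9
H (MAX): max(19, 7) = 19
I (MAX): max(-18, -17) = -17
E (MIN): min(14, -9, 19, -17) = -17
K (MAX): max(19, -11) = 19
L (MAX): max(12, -20, 1) = 12
J (MIN): min(19, 12, 19) = 12
Root (MAX): max(-17, -17, 12) = 12

12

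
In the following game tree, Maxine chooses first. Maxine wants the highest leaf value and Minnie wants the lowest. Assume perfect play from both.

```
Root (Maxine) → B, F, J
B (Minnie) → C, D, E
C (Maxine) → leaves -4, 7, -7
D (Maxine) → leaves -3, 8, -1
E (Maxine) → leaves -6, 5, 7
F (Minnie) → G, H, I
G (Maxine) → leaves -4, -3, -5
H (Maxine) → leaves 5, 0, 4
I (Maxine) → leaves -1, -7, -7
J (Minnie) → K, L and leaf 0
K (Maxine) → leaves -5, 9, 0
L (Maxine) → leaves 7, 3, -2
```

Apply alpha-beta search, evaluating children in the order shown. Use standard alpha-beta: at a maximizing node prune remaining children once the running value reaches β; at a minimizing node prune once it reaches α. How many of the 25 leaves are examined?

17

C [α=-∞,β=+∞]: v=7
D [α=-∞,β=7]: v=8 after child 2 ≥ β → β-cutoff, skip 1
E [α=-∞,β=7]: v=7
B [α=-∞,β=+∞]: v=7
G [α=7,β=+∞]: v=-3
F [α=7,β=+∞]: v=-3 after child 1 ≤ α → α-cutoff, skip 2
K [α=7,β=+∞]: v=9
L [α=7,β=9]: v=7
J [α=7,β=+∞]: v=7 after child 2 ≤ α → α-cutoff, skip 1
Root [α=-∞,β=+∞]: v=7
Leaves evaluated: 17 of 25.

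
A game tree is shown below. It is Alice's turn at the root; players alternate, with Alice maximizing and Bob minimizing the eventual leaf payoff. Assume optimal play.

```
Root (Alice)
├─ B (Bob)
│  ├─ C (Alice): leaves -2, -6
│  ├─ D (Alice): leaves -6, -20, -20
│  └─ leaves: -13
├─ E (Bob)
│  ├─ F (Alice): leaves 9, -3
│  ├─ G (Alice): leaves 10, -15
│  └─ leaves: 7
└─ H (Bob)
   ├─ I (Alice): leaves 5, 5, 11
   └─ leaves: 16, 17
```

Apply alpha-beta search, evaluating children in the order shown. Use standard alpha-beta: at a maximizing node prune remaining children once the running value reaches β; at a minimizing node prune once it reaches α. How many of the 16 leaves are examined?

C [α=-∞,β=+∞]: v=-2
D [α=-∞,β=-2]: v=-6
B [α=-∞,β=+∞]: v=-13
F [α=-13,β=+∞]: v=9
G [α=-13,β=9]: v=10 after child 1 ≥ β → β-cutoff, skip 1
E [α=-13,β=+∞]: v=7
I [α=7,β=+∞]: v=11
H [α=7,β=+∞]: v=11
Root [α=-∞,β=+∞]: v=11
Leaves evaluated: 15 of 16.

15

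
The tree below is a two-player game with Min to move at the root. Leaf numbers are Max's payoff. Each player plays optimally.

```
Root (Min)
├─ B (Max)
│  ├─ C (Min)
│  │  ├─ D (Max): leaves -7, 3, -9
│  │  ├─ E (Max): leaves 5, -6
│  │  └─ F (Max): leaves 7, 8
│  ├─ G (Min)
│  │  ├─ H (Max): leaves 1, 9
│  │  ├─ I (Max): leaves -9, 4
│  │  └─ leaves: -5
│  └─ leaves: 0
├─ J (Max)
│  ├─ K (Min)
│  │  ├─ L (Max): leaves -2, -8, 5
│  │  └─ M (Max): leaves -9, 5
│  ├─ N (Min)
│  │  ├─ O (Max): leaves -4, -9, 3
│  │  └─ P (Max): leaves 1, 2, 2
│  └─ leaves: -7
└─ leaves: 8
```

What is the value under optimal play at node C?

D: max(-7, 3, -9) = 3
E: max(5, -6) = 5
F: max(7, 8) = 8
C: min(3, 5, 8) = 3

3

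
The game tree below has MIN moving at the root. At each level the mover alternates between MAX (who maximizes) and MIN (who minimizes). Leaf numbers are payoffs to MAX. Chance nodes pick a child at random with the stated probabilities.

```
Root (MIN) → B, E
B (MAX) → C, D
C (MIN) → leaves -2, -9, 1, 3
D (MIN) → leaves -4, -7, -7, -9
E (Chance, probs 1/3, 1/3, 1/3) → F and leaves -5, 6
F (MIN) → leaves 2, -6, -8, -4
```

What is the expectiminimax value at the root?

-9

C (MIN): min(-2, -9, 1, 3) = -9
D (MIN): min(-4, -7, -7, -9) = -9
B (MAX): max(-9, -9) = -9
F (MIN): min(2, -6, -8, -4) = -8
E (Chance): 1/3·-8 + 1/3·-5 + 1/3·6 = -2.33
Root (MIN): min(-9, -2.33) = -9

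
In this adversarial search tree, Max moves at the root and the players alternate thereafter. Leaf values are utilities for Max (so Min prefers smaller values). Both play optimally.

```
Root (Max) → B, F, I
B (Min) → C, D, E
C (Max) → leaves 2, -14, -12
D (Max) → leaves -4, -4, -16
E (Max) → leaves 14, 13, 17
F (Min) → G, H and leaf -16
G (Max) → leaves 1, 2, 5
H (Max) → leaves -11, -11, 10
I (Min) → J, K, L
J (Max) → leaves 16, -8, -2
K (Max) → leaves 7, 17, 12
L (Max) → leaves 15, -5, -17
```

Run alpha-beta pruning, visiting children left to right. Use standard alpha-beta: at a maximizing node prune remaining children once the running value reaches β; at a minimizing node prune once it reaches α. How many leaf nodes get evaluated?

C [α=-∞,β=+∞]: v=2
D [α=-∞,β=2]: v=-4
E [α=-∞,β=-4]: v=14 after child 1 ≥ β → β-cutoff, skip 2
B [α=-∞,β=+∞]: v=-4
G [α=-4,β=+∞]: v=5
H [α=-4,β=5]: v=10
F [α=-4,β=+∞]: v=-16
J [α=-4,β=+∞]: v=16
K [α=-4,β=16]: v=17 after child 2 ≥ β → β-cutoff, skip 1
L [α=-4,β=16]: v=15
I [α=-4,β=+∞]: v=15
Root [α=-∞,β=+∞]: v=15
Leaves evaluated: 22 of 25.

22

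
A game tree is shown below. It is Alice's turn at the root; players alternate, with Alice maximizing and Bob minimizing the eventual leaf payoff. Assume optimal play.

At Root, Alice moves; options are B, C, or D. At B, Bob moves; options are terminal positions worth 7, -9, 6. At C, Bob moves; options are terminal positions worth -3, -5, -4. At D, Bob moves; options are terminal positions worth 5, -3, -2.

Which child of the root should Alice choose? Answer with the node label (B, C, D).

D

B (Bob): min(7, -9, 6) = -9
C (Bob): min(-3, -5, -4) = -5
D (Bob): min(5, -3, -2) = -3
Root (Alice): max(-9, -5, -3) = -3
Alice picks the child with the highest value: D (value -3).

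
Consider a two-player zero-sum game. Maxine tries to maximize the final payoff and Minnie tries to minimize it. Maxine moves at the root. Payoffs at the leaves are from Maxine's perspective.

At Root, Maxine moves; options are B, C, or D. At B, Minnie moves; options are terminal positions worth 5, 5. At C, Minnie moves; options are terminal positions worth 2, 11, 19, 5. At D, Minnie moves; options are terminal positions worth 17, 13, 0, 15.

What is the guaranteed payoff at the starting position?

5

B (Minnie): min(5, 5) = 5
C (Minnie): min(2, 11, 19, 5) = 2
D (Minnie): min(17, 13, 0, 15) = 0
Root (Maxine): max(5, 2, 0) = 5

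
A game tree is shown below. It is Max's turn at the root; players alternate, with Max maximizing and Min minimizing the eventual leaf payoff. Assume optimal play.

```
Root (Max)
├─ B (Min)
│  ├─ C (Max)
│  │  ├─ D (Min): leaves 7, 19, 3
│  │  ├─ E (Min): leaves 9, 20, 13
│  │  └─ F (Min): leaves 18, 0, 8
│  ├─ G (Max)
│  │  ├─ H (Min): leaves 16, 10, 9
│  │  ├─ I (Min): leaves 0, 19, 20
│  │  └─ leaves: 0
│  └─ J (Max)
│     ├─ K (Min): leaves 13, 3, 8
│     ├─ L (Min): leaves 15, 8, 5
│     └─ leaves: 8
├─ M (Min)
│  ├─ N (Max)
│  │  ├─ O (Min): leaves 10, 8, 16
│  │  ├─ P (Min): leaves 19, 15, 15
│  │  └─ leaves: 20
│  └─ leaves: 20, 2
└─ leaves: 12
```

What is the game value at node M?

O: min(10, 8, 16) = 8
P: min(19, 15, 15) = 15
N: max(8, 15, 20) = 20
M: min(20, 20, 2) = 2

2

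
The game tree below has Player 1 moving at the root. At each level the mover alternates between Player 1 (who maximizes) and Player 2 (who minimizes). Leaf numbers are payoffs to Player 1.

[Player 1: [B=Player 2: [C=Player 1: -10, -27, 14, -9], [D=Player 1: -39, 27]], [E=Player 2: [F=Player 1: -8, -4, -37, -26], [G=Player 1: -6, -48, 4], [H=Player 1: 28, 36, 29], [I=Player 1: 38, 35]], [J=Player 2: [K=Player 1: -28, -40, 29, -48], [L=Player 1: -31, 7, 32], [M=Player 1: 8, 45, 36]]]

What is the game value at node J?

K: max(-28, -40, 29, -48) = 29
L: max(-31, 7, 32) = 32
M: max(8, 45, 36) = 45
J: min(29, 32, 45) = 29

29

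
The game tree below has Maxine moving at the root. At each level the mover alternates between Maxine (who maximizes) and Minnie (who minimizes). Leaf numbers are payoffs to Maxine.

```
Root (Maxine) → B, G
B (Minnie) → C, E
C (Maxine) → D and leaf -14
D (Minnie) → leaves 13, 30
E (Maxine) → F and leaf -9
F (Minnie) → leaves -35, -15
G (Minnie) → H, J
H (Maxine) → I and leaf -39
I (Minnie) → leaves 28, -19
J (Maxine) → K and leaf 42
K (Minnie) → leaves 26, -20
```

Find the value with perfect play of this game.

D (Minnie): min(13, 30) = 13
C (Maxine): max(13, -14) = 13
F (Minnie): min(-35, -15) = -35
E (Maxine): max(-35, -9) = -9
B (Minnie): min(13, -9) = -9
I (Minnie): min(28, -19) = -19
H (Maxine): max(-19, -39) = -19
K (Minnie): min(26, -20) = -20
J (Maxine): max(-20, 42) = 42
G (Minnie): min(-19, 42) = -19
Root (Maxine): max(-9, -19) = -9

-9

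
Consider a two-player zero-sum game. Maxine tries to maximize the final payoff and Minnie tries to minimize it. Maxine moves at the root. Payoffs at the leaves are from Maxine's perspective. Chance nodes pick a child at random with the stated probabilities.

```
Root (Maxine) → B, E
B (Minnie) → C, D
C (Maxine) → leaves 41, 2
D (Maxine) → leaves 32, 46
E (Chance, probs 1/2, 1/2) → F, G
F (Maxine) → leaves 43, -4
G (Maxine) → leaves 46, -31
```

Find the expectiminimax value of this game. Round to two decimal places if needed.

44.5

C (Maxine): max(41, 2) = 41
D (Maxine): max(32, 46) = 46
B (Minnie): min(41, 46) = 41
F (Maxine): max(43, -4) = 43
G (Maxine): max(46, -31) = 46
E (Chance): 1/2·43 + 1/2·46 = 44.5
Root (Maxine): max(41, 44.5) = 44.5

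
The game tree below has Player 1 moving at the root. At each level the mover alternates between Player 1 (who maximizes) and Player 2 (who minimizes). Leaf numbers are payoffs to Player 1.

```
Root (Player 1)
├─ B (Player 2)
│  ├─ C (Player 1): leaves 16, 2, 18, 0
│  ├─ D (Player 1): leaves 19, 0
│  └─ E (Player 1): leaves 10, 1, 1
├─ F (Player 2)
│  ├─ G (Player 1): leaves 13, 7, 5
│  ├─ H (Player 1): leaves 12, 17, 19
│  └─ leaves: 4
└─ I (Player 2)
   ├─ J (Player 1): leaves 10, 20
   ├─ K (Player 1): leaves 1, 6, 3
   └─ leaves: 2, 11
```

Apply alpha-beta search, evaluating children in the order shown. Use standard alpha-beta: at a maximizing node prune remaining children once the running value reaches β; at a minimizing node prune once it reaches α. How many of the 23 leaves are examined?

19

C [α=-∞,β=+∞]: v=18
D [α=-∞,β=18]: v=19 after child 1 ≥ β → β-cutoff, skip 1
E [α=-∞,β=18]: v=10
B [α=-∞,β=+∞]: v=10
G [α=10,β=+∞]: v=13
H [α=10,β=13]: v=17 after child 2 ≥ β → β-cutoff, skip 1
F [α=10,β=+∞]: v=4
J [α=10,β=+∞]: v=20
K [α=10,β=20]: v=6
I [α=10,β=+∞]: v=6 after child 2 ≤ α → α-cutoff, skip 2
Root [α=-∞,β=+∞]: v=10
Leaves evaluated: 19 of 23.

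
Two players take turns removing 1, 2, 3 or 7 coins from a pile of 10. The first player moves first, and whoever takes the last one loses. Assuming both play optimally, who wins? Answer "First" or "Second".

First

Positions where the player to move wins (W) vs loses (L):
i:   0  1  2  3  4  5  6  7  8  9 10
     W  L  W  W  W  L  W  W  W  L  W
Position 10 is W, so the first player wins.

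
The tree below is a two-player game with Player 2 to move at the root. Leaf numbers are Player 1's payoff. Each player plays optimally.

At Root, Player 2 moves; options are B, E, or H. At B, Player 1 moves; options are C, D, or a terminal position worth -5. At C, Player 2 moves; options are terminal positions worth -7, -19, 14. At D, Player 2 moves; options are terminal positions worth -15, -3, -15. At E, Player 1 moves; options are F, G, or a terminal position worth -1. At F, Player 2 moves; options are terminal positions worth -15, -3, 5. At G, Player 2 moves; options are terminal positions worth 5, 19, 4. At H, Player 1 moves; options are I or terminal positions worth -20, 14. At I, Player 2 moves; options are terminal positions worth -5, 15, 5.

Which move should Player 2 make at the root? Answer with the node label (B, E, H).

C (Player 2): min(-7, -19, 14) = -19
D (Player 2): min(-15, -3, -15) = -15
B (Player 1): max(-19, -15, -5) = -5
F (Player 2): min(-15, -3, 5) = -15
G (Player 2): min(5, 19, 4) = 4
E (Player 1): max(-15, 4, -1) = 4
I (Player 2): min(-5, 15, 5) = -5
H (Player 1): max(-5, -20, 14) = 14
Root (Player 2): min(-5, 4, 14) = -5
Player 2 picks the child with the lowest value: B (value -5).

B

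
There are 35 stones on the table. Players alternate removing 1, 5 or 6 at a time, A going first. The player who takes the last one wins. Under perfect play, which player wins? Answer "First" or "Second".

Second

i:   0  1  2  3  4  5  6  7  8  9 10 11 12 13 14 15 16 17 18 19 20 21 22 23 24 25 26 27 28 29 30 31 32 33 34 35
     L  W  L  W  L  W  W  W  W  W  W  L  W  L  W  L  W  W  W  W  W  W  L  W  L  W  L  W  W  W  W  W  W  L  W  L
Position 35 is L, so the second player wins.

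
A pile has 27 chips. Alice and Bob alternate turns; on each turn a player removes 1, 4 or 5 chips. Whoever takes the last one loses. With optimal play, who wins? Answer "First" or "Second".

Second

W/L table (W = player to move can force a win):
i:   0  1  2  3  4  5  6  7  8  9 10 11 12 13 14 15 16 17 18 19 20 21 22 23 24 25 26 27
     W  L  W  L  W  W  W  W  W  L  W  L  W  W  W  W  W  L  W  L  W  W  W  W  W  L  W  L
Position 27 is L, so the second player wins.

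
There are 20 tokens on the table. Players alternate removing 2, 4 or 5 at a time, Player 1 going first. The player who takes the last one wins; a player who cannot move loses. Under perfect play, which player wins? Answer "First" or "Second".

First

i:   0  1  2  3  4  5  6  7  8  9 10 11 12 13 14 15 16 17 18 19 20
     L  L  W  W  W  W  W  L  L  W  W  W  W  W  L  L  W  W  W  W  W
Position 20 is W, so the first player wins.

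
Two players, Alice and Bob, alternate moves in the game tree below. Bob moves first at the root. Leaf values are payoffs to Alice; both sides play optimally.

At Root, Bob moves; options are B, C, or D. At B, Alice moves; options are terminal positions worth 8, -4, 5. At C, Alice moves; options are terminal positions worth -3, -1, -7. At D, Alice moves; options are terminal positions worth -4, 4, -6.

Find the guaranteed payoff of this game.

B (Alice): max(8, -4, 5) = 8
C (Alice): max(-3, -1, -7) = -1
D (Alice): max(-4, 4, -6) = 4
Root (Bob): min(8, -1, 4) = -1

-1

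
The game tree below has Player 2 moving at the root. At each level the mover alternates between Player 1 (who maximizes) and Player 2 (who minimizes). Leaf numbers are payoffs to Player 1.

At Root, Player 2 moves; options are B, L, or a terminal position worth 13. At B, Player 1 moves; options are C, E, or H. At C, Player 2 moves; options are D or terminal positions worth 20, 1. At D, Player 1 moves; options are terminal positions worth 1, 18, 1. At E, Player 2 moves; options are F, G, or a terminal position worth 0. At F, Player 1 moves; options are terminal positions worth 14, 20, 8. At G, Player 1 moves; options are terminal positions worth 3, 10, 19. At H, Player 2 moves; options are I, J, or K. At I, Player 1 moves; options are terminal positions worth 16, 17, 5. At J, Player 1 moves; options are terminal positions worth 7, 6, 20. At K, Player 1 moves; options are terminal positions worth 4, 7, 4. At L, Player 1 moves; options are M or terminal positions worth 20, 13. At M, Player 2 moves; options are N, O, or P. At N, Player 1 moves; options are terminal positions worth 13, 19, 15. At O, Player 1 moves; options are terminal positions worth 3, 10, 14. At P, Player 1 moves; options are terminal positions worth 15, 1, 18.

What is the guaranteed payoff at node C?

D: max(1, 18, 1) = 18
C: min(18, 20, 1) = 1

1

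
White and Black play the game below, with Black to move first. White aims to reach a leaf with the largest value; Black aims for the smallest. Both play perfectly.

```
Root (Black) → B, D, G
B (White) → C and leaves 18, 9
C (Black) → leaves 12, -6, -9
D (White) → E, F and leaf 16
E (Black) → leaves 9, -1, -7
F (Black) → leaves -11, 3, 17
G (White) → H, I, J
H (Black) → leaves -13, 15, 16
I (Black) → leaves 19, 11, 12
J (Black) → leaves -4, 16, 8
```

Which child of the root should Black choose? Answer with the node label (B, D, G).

G

C (Black): min(12, -6, -9) = -9
B (White): max(-9, 18, 9) = 18
E (Black): min(9, -1, -7) = -7
F (Black): min(-11, 3, 17) = -11
D (White): max(-7, -11, 16) = 16
H (Black): min(-13, 15, 16) = -13
I (Black): min(19, 11, 12) = 11
J (Black): min(-4, 16, 8) = -4
G (White): max(-13, 11, -4) = 11
Root (Black): min(18, 16, 11) = 11
Black picks the child with the lowest value: G (value 11).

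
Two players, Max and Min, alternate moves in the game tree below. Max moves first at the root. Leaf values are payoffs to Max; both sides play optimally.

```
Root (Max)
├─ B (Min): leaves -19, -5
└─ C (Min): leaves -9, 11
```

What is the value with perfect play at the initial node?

-9

B (Min): min(-19, -5) = -19
C (Min): min(-9, 11) = -9
Root (Max): max(-19, -9) = -9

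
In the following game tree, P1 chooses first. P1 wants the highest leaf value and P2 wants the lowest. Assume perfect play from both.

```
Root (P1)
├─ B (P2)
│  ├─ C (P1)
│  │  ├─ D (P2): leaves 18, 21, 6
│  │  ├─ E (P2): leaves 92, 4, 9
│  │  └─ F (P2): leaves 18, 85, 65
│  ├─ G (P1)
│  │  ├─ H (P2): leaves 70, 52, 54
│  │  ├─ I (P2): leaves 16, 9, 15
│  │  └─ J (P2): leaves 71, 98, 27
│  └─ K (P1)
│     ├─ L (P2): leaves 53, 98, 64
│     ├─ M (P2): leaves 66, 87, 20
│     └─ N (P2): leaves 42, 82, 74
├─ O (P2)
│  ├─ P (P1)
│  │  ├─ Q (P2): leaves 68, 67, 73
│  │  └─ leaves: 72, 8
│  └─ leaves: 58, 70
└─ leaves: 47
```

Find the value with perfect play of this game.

58

D (P2): min(18, 21, 6) = 6
E (P2): min(92, 4, 9) = 4
F (P2): min(18, 85, 65) = 18
C (P1): max(6, 4, 18) = 18
H (P2): min(70, 52, 54) = 52
I (P2): min(16, 9, 15) = 9
J (P2): min(71, 98, 27) = 27
G (P1): max(52, 9, 27) = 52
L (P2): min(53, 98, 64) = 53
M (P2): min(66, 87, 20) = 20
N (P2): min(42, 82, 74) = 42
K (P1): max(53, 20, 42) = 53
B (P2): min(18, 52, 53) = 18
Q (P2): min(68, 67, 73) = 67
P (P1): max(67, 72, 8) = 72
O (P2): min(72, 58, 70) = 58
Root (P1): max(18, 58, 47) = 58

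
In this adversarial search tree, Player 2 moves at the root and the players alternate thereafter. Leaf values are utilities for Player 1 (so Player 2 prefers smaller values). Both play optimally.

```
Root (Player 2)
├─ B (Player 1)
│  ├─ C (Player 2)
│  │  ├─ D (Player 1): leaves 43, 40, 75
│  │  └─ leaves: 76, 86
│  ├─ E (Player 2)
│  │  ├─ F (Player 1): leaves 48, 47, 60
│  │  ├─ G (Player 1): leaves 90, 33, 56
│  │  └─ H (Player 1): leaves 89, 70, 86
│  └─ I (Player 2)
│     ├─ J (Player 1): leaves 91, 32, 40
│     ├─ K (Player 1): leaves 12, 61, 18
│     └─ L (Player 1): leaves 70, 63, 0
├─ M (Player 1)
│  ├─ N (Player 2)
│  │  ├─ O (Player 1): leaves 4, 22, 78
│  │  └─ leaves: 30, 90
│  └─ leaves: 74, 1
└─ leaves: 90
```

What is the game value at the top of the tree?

74

D (Player 1): max(43, 40, 75) = 75
C (Player 2): min(75, 76, 86) = 75
F (Player 1): max(48, 47, 60) = 60
G (Player 1): max(90, 33, 56) = 90
H (Player 1): max(89, 70, 86) = 89
E (Player 2): min(60, 90, 89) = 60
J (Player 1): max(91, 32, 40) = 91
K (Player 1): max(12, 61, 18) = 61
L (Player 1): max(70, 63, 0) = 70
I (Player 2): min(91, 61, 70) = 61
B (Player 1): max(75, 60, 61) = 75
O (Player 1): max(4, 22, 78) = 78
N (Player 2): min(78, 30, 90) = 30
M (Player 1): max(30, 74, 1) = 74
Root (Player 2): min(75, 74, 90) = 74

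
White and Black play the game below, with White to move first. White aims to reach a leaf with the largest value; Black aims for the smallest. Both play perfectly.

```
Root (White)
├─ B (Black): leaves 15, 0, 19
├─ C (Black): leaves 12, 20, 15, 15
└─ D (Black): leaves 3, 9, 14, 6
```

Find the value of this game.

B (Black): min(15, 0, 19) = 0
C (Black): min(12, 20, 15, 15) = 12
D (Black): min(3, 9, 14, 6) = 3
Root (White): max(0, 12, 3) = 12

12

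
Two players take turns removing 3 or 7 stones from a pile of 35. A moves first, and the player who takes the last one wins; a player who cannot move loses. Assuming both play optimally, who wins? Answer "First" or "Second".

First

W/L table (W = player to move can force a win):
i:   0  1  2  3  4  5  6  7  8  9 10 11 12 13 14 15 16 17 18 19 20 21 22 23 24 25 26 27 28 29 30 31 32 33 34 35
     L  L  L  W  W  W  L  W  W  W  L  L  L  W  W  W  L  W  W  W  L  L  L  W  W  W  L  W  W  W  L  L  L  W  W  W
Position 35 is W, so the first player wins.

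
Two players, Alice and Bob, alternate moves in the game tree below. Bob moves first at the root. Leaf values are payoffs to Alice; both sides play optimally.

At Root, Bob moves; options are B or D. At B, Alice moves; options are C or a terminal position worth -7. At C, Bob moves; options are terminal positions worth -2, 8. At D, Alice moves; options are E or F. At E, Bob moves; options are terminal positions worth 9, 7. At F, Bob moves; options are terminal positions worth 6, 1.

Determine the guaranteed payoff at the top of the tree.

-2

C (Bob): min(-2, 8) = -2
B (Alice): max(-2, -7) = -2
E (Bob): min(9, 7) = 7
F (Bob): min(6, 1) = 1
D (Alice): max(7, 1) = 7
Root (Bob): min(-2, 7) = -2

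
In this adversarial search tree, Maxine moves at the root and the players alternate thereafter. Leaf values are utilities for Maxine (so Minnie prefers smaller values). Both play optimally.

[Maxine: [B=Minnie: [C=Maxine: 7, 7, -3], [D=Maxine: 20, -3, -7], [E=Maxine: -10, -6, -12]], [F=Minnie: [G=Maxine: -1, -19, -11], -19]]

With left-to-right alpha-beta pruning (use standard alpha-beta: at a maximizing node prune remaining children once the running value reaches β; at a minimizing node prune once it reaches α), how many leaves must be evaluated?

11

C [α=-∞,β=+∞]: v=7
D [α=-∞,β=7]: v=20 after child 1 ≥ β → β-cutoff, skip 2
E [α=-∞,β=7]: v=-6
B [α=-∞,β=+∞]: v=-6
G [α=-6,β=+∞]: v=-1
F [α=-6,β=+∞]: v=-19
Root [α=-∞,β=+∞]: v=-6
Leaves evaluated: 11 of 13.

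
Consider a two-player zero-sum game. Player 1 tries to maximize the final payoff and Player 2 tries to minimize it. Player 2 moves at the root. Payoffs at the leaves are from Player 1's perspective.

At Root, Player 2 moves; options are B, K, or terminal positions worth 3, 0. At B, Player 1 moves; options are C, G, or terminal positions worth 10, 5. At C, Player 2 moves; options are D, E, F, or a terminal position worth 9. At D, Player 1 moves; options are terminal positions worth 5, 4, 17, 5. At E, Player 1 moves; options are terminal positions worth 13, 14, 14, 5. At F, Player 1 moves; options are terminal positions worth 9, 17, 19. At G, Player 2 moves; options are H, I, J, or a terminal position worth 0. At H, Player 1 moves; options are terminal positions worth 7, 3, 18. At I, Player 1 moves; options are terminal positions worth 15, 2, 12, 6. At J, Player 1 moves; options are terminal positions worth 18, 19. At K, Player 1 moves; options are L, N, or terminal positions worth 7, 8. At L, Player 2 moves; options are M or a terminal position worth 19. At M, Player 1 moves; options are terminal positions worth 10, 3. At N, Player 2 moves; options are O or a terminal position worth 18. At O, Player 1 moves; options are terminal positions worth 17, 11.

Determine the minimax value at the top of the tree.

0

D (Player 1): max(5, 4, 17, 5) = 17
E (Player 1): max(13, 14, 14, 5) = 14
F (Player 1): max(9, 17, 19) = 19
C (Player 2): min(17, 14, 19, 9) = 9
H (Player 1): max(7, 3, 18) = 18
I (Player 1): max(15, 2, 12, 6) = 15
J (Player 1): max(18, 19) = 19
G (Player 2): min(18, 15, 19, 0) = 0
B (Player 1): max(9, 0, 10, 5) = 10
M (Player 1): max(10, 3) = 10
L (Player 2): min(10, 19) = 10
O (Player 1): max(17, 11) = 17
N (Player 2): min(17, 18) = 17
K (Player 1): max(10, 17, 7, 8) = 17
Root (Player 2): min(10, 17, 3, 0) = 0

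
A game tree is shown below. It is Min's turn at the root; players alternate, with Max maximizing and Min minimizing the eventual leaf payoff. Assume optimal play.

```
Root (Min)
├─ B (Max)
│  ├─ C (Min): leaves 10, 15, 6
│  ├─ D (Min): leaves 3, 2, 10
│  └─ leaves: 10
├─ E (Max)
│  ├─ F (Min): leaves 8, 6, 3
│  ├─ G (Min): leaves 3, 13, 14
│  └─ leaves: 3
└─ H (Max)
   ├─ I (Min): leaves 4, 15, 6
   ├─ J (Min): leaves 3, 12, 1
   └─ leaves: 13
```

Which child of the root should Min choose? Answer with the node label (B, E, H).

C (Min): min(10, 15, 6) = 6
D (Min): min(3, 2, 10) = 2
B (Max): max(6, 2, 10) = 10
F (Min): min(8, 6, 3) = 3
G (Min): min(3, 13, 14) = 3
E (Max): max(3, 3, 3) = 3
I (Min): min(4, 15, 6) = 4
J (Min): min(3, 12, 1) = 1
H (Max): max(4, 1, 13) = 13
Root (Min): min(10, 3, 13) = 3
Min picks the child with the lowest value: E (value 3).

E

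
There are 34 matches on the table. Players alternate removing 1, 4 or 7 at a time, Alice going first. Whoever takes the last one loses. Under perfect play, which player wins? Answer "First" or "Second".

Positions where the player to move wins (W) vs loses (L):
i:   0  1  2  3  4  5  6  7  8  9 10 11 12 13 14 15 16 17 18 19 20 21 22 23 24 25 26 27 28 29 30 31 32 33 34
     W  L  W  L  W  W  L  W  W  L  W  L  W  W  L  W  W  L  W  L  W  W  L  W  W  L  W  L  W  W  L  W  W  L  W
Position 34 is W, so the first player wins.

First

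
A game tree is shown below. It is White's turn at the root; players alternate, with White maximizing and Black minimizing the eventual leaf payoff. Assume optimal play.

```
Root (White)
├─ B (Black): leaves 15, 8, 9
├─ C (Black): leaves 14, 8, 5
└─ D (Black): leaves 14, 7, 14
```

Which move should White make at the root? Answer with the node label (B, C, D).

B (Black): min(15, 8, 9) = 8
C (Black): min(14, 8, 5) = 5
D (Black): min(14, 7, 14) = 7
Root (White): max(8, 5, 7) = 8
White picks the child with the highest value: B (value 8).

B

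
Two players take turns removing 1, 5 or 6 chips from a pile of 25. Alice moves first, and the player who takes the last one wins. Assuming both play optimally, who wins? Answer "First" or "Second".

W/L table (W = player to move can force a win):
i:   0  1  2  3  4  5  6  7  8  9 10 11 12 13 14 15 16 17 18 19 20 21 22 23 24 25
     L  W  L  W  L  W  W  W  W  W  W  L  W  L  W  L  W  W  W  W  W  W  L  W  L  W
Position 25 is W, so the first player wins.

First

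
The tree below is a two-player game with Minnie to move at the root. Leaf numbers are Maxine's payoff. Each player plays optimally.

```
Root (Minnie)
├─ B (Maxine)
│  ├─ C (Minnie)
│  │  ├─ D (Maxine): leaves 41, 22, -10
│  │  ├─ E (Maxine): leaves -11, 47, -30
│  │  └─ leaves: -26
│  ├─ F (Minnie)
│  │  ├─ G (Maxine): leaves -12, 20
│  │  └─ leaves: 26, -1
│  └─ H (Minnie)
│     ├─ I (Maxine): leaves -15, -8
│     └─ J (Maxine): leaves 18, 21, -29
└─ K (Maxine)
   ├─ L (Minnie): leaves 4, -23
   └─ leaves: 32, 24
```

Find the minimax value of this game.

D (Maxine): max(41, 22, -10) = 41
E (Maxine): max(-11, 47, -30) = 47
C (Minnie): min(41, 47, -26) = -26
G (Maxine): max(-12, 20) = 20
F (Minnie): min(20, 26, -1) = -1
I (Maxine): max(-15, -8) = -8
J (Maxine): max(18, 21, -29) = 21
H (Minnie): min(-8, 21) = -8
B (Maxine): max(-26, -1, -8) = -1
L (Minnie): min(4, -23) = -23
K (Maxine): max(-23, 32, 24) = 32
Root (Minnie): min(-1, 32) = -1

-1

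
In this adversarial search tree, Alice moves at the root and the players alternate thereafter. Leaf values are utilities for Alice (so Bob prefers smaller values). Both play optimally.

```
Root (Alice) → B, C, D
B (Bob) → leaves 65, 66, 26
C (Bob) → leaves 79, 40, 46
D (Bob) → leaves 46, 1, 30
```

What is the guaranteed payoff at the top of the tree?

40

B (Bob): min(65, 66, 26) = 26
C (Bob): min(79, 40, 46) = 40
D (Bob): min(46, 1, 30) = 1
Root (Alice): max(26, 40, 1) = 40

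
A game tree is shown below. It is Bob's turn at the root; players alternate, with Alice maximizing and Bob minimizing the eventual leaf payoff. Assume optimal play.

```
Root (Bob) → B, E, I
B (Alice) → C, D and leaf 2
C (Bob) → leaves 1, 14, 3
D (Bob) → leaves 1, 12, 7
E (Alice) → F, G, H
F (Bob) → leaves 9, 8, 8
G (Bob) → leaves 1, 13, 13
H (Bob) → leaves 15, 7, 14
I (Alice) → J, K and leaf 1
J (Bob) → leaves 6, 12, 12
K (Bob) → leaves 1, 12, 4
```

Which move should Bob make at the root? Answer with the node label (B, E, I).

C (Bob): min(1, 14, 3) = 1
D (Bob): min(1, 12, 7) = 1
B (Alice): max(1, 1, 2) = 2
F (Bob): min(9, 8, 8) = 8
G (Bob): min(1, 13, 13) = 1
H (Bob): min(15, 7, 14) = 7
E (Alice): max(8, 1, 7) = 8
J (Bob): min(6, 12, 12) = 6
K (Bob): min(1, 12, 4) = 1
I (Alice): max(6, 1, 1) = 6
Root (Bob): min(2, 8, 6) = 2
Bob picks the child with the lowest value: B (value 2).

B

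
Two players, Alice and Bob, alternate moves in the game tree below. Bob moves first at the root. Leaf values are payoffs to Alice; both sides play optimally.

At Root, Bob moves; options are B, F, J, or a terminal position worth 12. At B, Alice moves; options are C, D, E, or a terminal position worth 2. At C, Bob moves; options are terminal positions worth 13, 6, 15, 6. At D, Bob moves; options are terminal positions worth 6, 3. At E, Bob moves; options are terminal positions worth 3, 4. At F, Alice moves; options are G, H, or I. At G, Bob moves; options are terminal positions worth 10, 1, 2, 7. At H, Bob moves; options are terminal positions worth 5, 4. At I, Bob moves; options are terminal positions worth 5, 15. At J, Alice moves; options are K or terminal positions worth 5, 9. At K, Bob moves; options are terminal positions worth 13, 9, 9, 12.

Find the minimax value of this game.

5

C (Bob): min(13, 6, 15, 6) = 6
D (Bob): min(6, 3) = 3
E (Bob): min(3, 4) = 3
B (Alice): max(6, 3, 3, 2) = 6
G (Bob): min(10, 1, 2, 7) = 1
H (Bob): min(5, 4) = 4
I (Bob): min(5, 15) = 5
F (Alice): max(1, 4, 5) = 5
K (Bob): min(13, 9, 9, 12) = 9
J (Alice): max(9, 5, 9) = 9
Root (Bob): min(6, 5, 9, 12) = 5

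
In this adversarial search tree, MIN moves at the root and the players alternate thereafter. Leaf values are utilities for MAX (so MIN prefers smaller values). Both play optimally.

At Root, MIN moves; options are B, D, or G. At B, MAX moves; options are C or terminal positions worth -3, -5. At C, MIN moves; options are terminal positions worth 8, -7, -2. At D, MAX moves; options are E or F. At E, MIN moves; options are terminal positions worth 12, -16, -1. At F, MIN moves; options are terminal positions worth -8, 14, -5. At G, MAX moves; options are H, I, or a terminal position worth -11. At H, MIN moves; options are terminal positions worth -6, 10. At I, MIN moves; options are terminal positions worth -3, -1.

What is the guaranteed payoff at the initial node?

-8

C (MIN): min(8, -7, -2) = -7
B (MAX): max(-7, -3, -5) = -3
E (MIN): min(12, -16, -1) = -16
F (MIN): min(-8, 14, -5) = -8
D (MAX): max(-16, -8) = -8
H (MIN): min(-6, 10) = -6
I (MIN): min(-3, -1) = -3
G (MAX): max(-6, -3, -11) = -3
Root (MIN): min(-3, -8, -3) = -8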